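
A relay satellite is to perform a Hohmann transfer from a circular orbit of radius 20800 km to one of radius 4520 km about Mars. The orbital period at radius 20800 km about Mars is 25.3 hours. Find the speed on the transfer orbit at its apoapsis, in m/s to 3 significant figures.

v = 857 m/s

From Kepler's third law T² = 4π²r³/μ at r = 20800 km, T = 25.3 hours = 25.3 × 3600 s = 91080 s: μ = 4π²r³/T² = 42825.6 km³/s².
Transfer-ellipse semi-major axis a_t = (r₁ + r₂)/2 = (20800 + 4520)/2 = 12660 km.
At apoapsis, r = 20800 km.
From the vis-viva equation, v = √[μ(2/r − 1/a_t)] = 0.8574 km/s.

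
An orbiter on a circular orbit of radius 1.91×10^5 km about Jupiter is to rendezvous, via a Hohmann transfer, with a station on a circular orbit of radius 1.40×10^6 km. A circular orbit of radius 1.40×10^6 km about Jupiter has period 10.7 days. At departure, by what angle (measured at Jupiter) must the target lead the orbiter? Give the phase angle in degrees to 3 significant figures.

From Kepler's third law T² = 4π²r³/μ at r = 1.40×10^6 km, T = 10.7 days = 10.7 × 86400 s = 9.2448×10^5 s: μ = 4π²r³/T² = 1.26750×10^8 km³/s².
Semi-major axis of the transfer orbit: a_t = (1.910×10^5 + 1.400×10^6)/2 = 7.955×10^5 km.
Transfer time t = π√(a_t³/μ) = 1.980×10^5 s.
Target angular speed ω₂ = √(μ/r₂³) = 6.796×10^-6 rad/s.
Angle swept by the target during transfer: ω₂·t = 1.3456 rad = 77.10°.
Arrival is 180° from departure on the ellipse, so φ = 180° − 77.10° = 103°.

φ = 103°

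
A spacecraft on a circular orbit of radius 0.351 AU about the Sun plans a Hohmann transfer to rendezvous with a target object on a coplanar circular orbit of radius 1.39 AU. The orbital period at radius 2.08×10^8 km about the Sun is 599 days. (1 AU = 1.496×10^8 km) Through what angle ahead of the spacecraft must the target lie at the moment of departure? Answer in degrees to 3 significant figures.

φ = 90.8°

From Kepler's third law T² = 4π²r³/μ at r = 2.08×10^8 km, T = 599 days = 599 × 86400 s = 5.17536×10^7 s: μ = 4π²r³/T² = 1.32638×10^11 km³/s².
In km: r₁ = 0.351 × 1.496×10^8 = 5.25096×10^7 km; r₂ = 1.39 × 1.496×10^8 = 2.07944×10^8 km.
The Hohmann ellipse has a_t = (r₁ + r₂)/2 = 1.302268×10^8 km.
The half-period of the transfer ellipse is t = π√(a_t³/μ) = 1.2819×10^7 s.
Target angular speed ω₂ = √(μ/r₂³) = 1.2145×10^-7 rad/s.
Angle swept by the target during transfer: ω₂·t = 1.557 rad = 89.21°.
Arrival is 180° from departure on the ellipse, so φ = 180° − 89.21° = 90.8°.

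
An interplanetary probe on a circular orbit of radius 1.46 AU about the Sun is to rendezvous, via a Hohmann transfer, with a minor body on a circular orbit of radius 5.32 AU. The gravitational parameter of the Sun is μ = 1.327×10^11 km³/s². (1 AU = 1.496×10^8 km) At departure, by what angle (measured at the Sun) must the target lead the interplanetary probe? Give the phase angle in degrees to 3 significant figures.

In km: r₁ = 1.46 × 1.496×10^8 = 2.18416×10^8 km; r₂ = 5.32 × 1.496×10^8 = 7.95872×10^8 km.
Semi-major axis of the transfer orbit: a_t = (2.18416×10^8 + 7.95872×10^8)/2 = 5.07144×10^8 km.
Transfer time t = π√(a_t³/μ) = 9.849×10^7 s.
The target's mean motion on its circular orbit is ω₂ = √(μ/r₂³) = 1.622×10^-8 rad/s.
Angle swept by the target during transfer: ω₂·t = 1.598 rad = 91.56°.
The interplanetary probe traverses 180° on the transfer ellipse, so the target must lead by 180° − 91.56° = 88.4°.

φ = 88.4°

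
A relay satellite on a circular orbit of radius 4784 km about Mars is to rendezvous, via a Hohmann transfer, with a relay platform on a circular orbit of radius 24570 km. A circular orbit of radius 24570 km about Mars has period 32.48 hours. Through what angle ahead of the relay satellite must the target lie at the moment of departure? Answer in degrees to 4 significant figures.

φ = 96.90°

From Kepler's third law T² = 4π²r³/μ at r = 24570 km, T = 32.48 hours = 32.48 × 3600 s = 1.16928×10^5 s: μ = 4π²r³/T² = 42829.0 km³/s².
Semi-major axis of the transfer orbit: a_t = (4784 + 24570)/2 = 14677 km.
The half-period of the transfer ellipse is t = π√(a_t³/μ) = 26990 s.
Target angular speed ω₂ = √(μ/r₂³) = 5.374×10^-5 rad/s.
Angle swept by the target during transfer: ω₂·t = 1.4504 rad = 83.10°.
Arrival is 180° from departure on the ellipse, so φ = 180° − 83.10° = 96.90°.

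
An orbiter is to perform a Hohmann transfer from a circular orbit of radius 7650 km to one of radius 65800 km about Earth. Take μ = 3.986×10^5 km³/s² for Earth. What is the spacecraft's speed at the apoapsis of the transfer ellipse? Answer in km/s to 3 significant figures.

Semi-major axis of the transfer orbit: a_t = (7650 + 65800)/2 = 36725 km.
The apoapsis of the transfer ellipse is at r = 65800 km.
Applying v² = μ(2/r − 1/a_t): v = 1.123 km/s.

v = 1.12 km/s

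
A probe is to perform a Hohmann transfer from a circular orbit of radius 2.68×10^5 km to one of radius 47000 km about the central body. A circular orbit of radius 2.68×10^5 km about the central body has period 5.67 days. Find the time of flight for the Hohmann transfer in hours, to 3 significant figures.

From Kepler's third law T² = 4π²r³/μ at r = 2.68×10^5 km, T = 5.67 days = 5.67 × 86400 s = 4.89888×10^5 s: μ = 4π²r³/T² = 3.16643×10^6 km³/s².
Semi-major axis of the transfer orbit: a_t = (2.680×10^5 + 47000)/2 = 1.575×10^5 km.
Half the transfer-orbit period gives t = π√(a_t³/μ) = 1.104×10^5 s.
Converting: 1.104×10^5 s ÷ 3600 s/hour = 30.7 hours.

t = 30.7 hours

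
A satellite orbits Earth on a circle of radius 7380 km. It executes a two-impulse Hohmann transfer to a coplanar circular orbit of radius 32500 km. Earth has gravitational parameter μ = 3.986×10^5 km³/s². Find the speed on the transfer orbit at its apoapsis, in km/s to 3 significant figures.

v = 2.13 km/s

The Hohmann ellipse has a_t = (r₁ + r₂)/2 = 19940 km.
At apoapsis, r = 32500 km.
From the vis-viva equation, v = √[μ(2/r − 1/a_t)] = 2.131 km/s.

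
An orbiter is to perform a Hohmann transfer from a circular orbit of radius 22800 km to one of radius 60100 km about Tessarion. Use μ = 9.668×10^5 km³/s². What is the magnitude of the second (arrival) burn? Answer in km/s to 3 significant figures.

Semi-major axis of the transfer orbit: a_t = (22800 + 60100)/2 = 41450 km.
Circular speed at r = 60100 km: v_c = √(μ/r) = 4.011 km/s.
Vis-viva on the transfer ellipse at r = 60100 km gives v_t = √[μ(2/r − 1/a_t)] = 2.975 km/s.
Δv₂ = |v_t − v_c| = |2.975 − 4.011| = 1.036 km/s.

Δv₂ = 1.04 km/s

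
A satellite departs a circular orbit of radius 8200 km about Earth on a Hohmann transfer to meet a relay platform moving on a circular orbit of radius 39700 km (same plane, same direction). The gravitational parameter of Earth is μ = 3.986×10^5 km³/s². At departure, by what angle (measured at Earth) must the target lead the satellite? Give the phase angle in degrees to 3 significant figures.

Transfer-ellipse semi-major axis a_t = (r₁ + r₂)/2 = (8200 + 39700)/2 = 23950 km.
Transfer time t = π√(a_t³/μ) = 18440 s.
The target's mean motion on its circular orbit is ω₂ = √(μ/r₂³) = 7.981×10^-5 rad/s.
Angle swept by the target during transfer: ω₂·t = 1.472 rad = 84.34°.
The satellite traverses 180° on the transfer ellipse, so the target must lead by 180° − 84.34° = 95.7°.

φ = 95.7°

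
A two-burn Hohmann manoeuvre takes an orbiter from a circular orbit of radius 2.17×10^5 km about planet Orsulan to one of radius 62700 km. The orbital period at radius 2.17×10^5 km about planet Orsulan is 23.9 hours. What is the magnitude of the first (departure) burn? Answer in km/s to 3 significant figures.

Δv₁ = 5.24 km/s

From Kepler's third law T² = 4π²r³/μ at r = 2.17×10^5 km, T = 23.9 hours = 23.9 × 3600 s = 86040 s: μ = 4π²r³/T² = 5.44927×10^7 km³/s².
The Hohmann ellipse has a_t = (r₁ + r₂)/2 = 1.3985×10^5 km.
Circular speed at r = 2.170×10^5 km: v_c = √(μ/r) = 15.847 km/s.
Transfer-orbit speed at the same r (vis-viva, a = a_t): v_t = √[μ(2/r − 1/a_t)] = 10.611 km/s.
Δv₁ = |v_t − v_c| = |10.611 − 15.847| = 5.236 km/s.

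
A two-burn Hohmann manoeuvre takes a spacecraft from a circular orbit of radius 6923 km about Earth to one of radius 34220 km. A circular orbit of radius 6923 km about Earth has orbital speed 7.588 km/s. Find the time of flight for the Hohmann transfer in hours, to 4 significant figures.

From the circular-orbit relation v² = μ/r at r = 6923 km: μ = v²r = (7.588)² × 6923 = 3.98611×10^5 km³/s².
Transfer-ellipse semi-major axis a_t = (r₁ + r₂)/2 = (6923 + 34220)/2 = 20571.5 km.
By Kepler's third law the transfer-orbit period is T = 2π√(a_t³/μ), so t = T/2 = 14680 s.
Converting: 14680 s ÷ 3600 s/hour = 4.078 hours.

t = 4.078 hours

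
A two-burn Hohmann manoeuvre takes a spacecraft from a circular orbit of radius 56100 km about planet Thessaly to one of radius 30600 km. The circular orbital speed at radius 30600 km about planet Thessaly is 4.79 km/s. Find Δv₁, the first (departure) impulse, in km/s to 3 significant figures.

Δv₁ = 0.565 km/s

From the circular-orbit relation v² = μ/r at r = 30600 km: μ = v²r = (4.79)² × 30600 = 7.02089×10^5 km³/s².
Semi-major axis of the transfer orbit: a_t = (56100 + 30600)/2 = 43350 km.
Circular speed at r = 56100 km: v_c = √(μ/r) = 3.5376 km/s.
Vis-viva on the transfer ellipse at r = 56100 km gives v_t = √[μ(2/r − 1/a_t)] = 2.9722 km/s.
Δv₁ = |v_t − v_c| = |2.9722 − 3.5376| = 0.5654 km/s.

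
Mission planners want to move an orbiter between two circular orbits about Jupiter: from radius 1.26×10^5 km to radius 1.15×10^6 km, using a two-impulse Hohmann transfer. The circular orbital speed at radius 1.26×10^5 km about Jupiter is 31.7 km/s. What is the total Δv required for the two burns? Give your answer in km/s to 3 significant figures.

Δv = 16.7 km/s

From the circular-orbit relation v² = μ/r at r = 1.26×10^5 km: μ = v²r = (31.7)² × 1.26×10^5 = 1.26616×10^8 km³/s².
The Hohmann ellipse has a_t = (r₁ + r₂)/2 = 6.380×10^5 km.
Circular speed at r₁: v₁ = √(μ/r₁) = √(1.26616×10^8/1.260×10^5) = 31.70 km/s.
On the transfer ellipse at r₁, v² = μ(2/r − 1/a) gives v_p = √[μ(2/r₁ − 1/a_t)] = 42.56 km/s.
First burn Δv₁ = |v_p − v₁| = 10.86 km/s.
At r₂, v₂ = √(μ/r₂) = 10.493 km/s.
Transfer-orbit speed at r₂: v_a = √[μ(2/r₂ − 1/a_t)] = 4.6631 km/s.
Second burn Δv₂ = |v₂ − v_a| = 5.830 km/s.
Δv = Δv₁ + Δv₂ = 10.86 + 5.830 = 16.69 km/s.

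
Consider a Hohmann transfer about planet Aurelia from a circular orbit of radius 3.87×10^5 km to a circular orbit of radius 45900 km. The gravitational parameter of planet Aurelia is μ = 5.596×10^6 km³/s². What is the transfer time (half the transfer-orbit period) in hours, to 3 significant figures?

Transfer-ellipse semi-major axis a_t = (r₁ + r₂)/2 = (3.870×10^5 + 45900)/2 = 2.1645×10^5 km.
Half the transfer-orbit period gives t = π√(a_t³/μ) = 1.337×10^5 s.
Converting: 1.337×10^5 s ÷ 3600 s/hour = 37.1 hours.

t = 37.1 hours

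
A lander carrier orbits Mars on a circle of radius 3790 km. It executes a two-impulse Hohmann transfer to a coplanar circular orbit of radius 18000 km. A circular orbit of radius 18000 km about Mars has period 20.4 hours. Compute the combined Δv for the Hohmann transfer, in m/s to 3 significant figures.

From Kepler's third law T² = 4π²r³/μ at r = 18000 km, T = 20.4 hours = 20.4 × 3600 s = 73440 s: μ = 4π²r³/T² = 42688.6 km³/s².
The Hohmann ellipse has a_t = (r₁ + r₂)/2 = 10895 km.
Circular speed at r₁: v₁ = √(μ/r₁) = √(42688.6/3790) = 3.3561 km/s.
Transfer-orbit speed at r₁ (v² = μ(2/r − 1/a)): v_p = √[μ(2/r₁ − 1/a_t)] = 4.3138 km/s.
First burn Δv₁ = |v_p − v₁| = 0.9577 km/s.
At r₂, v₂ = √(μ/r₂) = 1.540 km/s.
Transfer-orbit speed at r₂: v_a = √[μ(2/r₂ − 1/a_t)] = 0.9083 km/s.
Second burn Δv₂ = |v₂ − v_a| = 0.6317 km/s.
Total Δv = Δv₁ + Δv₂ = 1.589 km/s.

Δv = 1590 m/s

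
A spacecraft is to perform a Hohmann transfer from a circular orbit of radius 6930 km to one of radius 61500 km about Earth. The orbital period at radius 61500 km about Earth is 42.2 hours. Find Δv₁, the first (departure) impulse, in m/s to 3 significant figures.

Δv₁ = 2580 m/s

From Kepler's third law T² = 4π²r³/μ at r = 61500 km, T = 42.2 hours = 42.2 × 3600 s = 1.5192×10^5 s: μ = 4π²r³/T² = 3.97883×10^5 km³/s².
Transfer-ellipse semi-major axis a_t = (r₁ + r₂)/2 = (6930 + 61500)/2 = 34215 km.
On the circular orbit at r = 6930 km, v_c = √(μ/r) = 7.5772 km/s.
Vis-viva on the transfer ellipse at r = 6930 km gives v_t = √[μ(2/r − 1/a_t)] = 10.159 km/s.
Δv₁ = |v_t − v_c| = |10.159 − 7.5772| = 2.582 km/s.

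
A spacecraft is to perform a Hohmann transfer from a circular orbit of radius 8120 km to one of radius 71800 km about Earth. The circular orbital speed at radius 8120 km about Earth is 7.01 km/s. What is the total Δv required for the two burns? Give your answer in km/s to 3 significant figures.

From the circular-orbit relation v² = μ/r at r = 8120 km: μ = v²r = (7.01)² × 8120 = 3.99018×10^5 km³/s².
The Hohmann ellipse has a_t = (r₁ + r₂)/2 = 39960 km.
Circular speed at r₁: v₁ = √(μ/r₁) = √(3.99018×10^5/8120) = 7.0100 km/s.
On the transfer ellipse at r₁, vis-viva gives v_p = √[μ(2/r₁ − 1/a_t)] = 9.3965 km/s.
First burn Δv₁ = |v_p − v₁| = 2.3865 km/s.
Circular speed at r₂: v₂ = √(μ/r₂) = 2.3574 km/s.
Transfer-orbit speed at r₂: v_a = √[μ(2/r₂ − 1/a_t)] = 1.0627 km/s.
Second burn Δv₂ = |v₂ − v_a| = 1.2947 km/s.
Total Δv = Δv₁ + Δv₂ = 3.681 km/s.

Δv = 3.68 km/s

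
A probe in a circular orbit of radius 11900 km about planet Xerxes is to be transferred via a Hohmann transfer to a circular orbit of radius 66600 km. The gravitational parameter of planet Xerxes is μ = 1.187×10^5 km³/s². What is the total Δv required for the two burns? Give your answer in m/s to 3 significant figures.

The Hohmann ellipse has a_t = (r₁ + r₂)/2 = 39250 km.
Circular speed at r₁: v₁ = √(μ/r₁) = √(1.187×10^5/11900) = 3.15829 km/s.
Transfer-orbit speed at r₁ (v² = μ(2/r − 1/a)): v_p = √[μ(2/r₁ − 1/a_t)] = 4.11405 km/s.
First burn Δv₁ = |v_p − v₁| = 0.9558 km/s.
At r₂, v₂ = √(μ/r₂) = 1.335 km/s.
Transfer-orbit speed at r₂: v_a = √[μ(2/r₂ − 1/a_t)] = 0.7351 km/s.
Second burn Δv₂ = |v₂ − v_a| = 0.5999 km/s.
Δv = Δv₁ + Δv₂ = 0.9558 + 0.5999 = 1.556 km/s.

Δv = 1560 m/s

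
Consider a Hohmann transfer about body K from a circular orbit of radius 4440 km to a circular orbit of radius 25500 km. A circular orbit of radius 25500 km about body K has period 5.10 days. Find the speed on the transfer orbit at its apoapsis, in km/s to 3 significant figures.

v = 0.198 km/s

From Kepler's third law T² = 4π²r³/μ at r = 25500 km, T = 5.10 days = 5.10 × 86400 s = 4.4064×10^5 s: μ = 4π²r³/T² = 3371.42 km³/s².
Semi-major axis of the transfer orbit: a_t = (4440 + 25500)/2 = 14970 km.
At apoapsis, r = 25500 km.
From the vis-viva equation, v = √[μ(2/r − 1/a_t)] = 0.1980 km/s.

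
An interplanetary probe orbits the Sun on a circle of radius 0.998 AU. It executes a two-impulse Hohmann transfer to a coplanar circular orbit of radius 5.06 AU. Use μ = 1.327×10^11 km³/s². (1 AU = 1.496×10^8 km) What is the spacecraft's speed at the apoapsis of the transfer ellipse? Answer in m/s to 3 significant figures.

v = 7600 m/s

In km: r₁ = 0.998 × 1.496×10^8 = 1.493008×10^8 km; r₂ = 5.06 × 1.496×10^8 = 7.56976×10^8 km.
The Hohmann ellipse has a_t = (r₁ + r₂)/2 = 4.531384×10^8 km.
At apoapsis, r = 7.56976×10^8 km.
Applying v² = μ(2/r − 1/a_t): v = 7.600 km/s.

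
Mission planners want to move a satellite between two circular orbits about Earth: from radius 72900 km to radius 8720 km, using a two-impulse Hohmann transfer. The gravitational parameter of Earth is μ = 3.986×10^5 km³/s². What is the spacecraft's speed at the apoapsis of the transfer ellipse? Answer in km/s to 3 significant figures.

Transfer-ellipse semi-major axis a_t = (r₁ + r₂)/2 = (72900 + 8720)/2 = 40810 km.
The apoapsis of the transfer ellipse is at r = 72900 km.
Vis-viva: v = √[μ(2/r − 1/a_t)] = √[3.986×10^5 × (2/72900 − 1/40810)] = 1.081 km/s.

v = 1.08 km/s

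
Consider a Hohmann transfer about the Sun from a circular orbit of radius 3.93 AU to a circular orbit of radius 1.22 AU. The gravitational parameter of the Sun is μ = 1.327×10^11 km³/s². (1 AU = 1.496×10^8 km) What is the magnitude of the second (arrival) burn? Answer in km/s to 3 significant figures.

In km: r₁ = 3.93 × 1.496×10^8 = 5.87928×10^8 km; r₂ = 1.22 × 1.496×10^8 = 1.82512×10^8 km.
Transfer-ellipse semi-major axis a_t = (r₁ + r₂)/2 = (5.87928×10^8 + 1.82512×10^8)/2 = 3.8522×10^8 km.
Circular speed at r = 1.82512×10^8 km: v_c = √(μ/r) = 26.9643 km/s.
Transfer-orbit speed at the same r (vis-viva, a = a_t): v_t = √[μ(2/r − 1/a_t)] = 33.3117 km/s.
Δv₂ = |v_t − v_c| = |33.3117 − 26.9643| = 6.347 km/s.

Δv₂ = 6.35 km/s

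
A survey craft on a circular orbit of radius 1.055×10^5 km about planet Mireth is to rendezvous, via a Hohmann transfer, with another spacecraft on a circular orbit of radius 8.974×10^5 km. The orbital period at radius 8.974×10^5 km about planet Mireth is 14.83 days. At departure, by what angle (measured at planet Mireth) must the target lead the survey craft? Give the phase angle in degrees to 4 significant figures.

φ = 104.8°

From Kepler's third law T² = 4π²r³/μ at r = 8.974×10^5 km, T = 14.83 days = 14.83 × 86400 s = 1.281312×10^6 s: μ = 4π²r³/T² = 1.73783×10^7 km³/s².
The Hohmann ellipse has a_t = (r₁ + r₂)/2 = 5.0145×10^5 km.
Transfer time t = π√(a_t³/μ) = 2.67601×10^5 s.
Target angular speed ω₂ = √(μ/r₂³) = 4.90371×10^-6 rad/s.
Angle swept by the target during transfer: ω₂·t = 1.31224 rad = 75.19°.
Arrival is 180° from departure on the ellipse, so φ = 180° − 75.19° = 104.8°.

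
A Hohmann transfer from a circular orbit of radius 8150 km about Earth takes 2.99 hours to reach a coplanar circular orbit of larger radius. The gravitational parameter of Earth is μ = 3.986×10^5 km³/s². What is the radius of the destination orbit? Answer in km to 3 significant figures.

Transfer time t = 2.99 hours = 10764 s, and t = π√(a_t³/μ).
So a_t = (μ t²/π²)^(1/3) = (3.986×10^5 × (10764)² / π²)^(1/3) = 16726 km.
Since a_t = (r₁ + r₂)/2, r₂ = 2a_t − r₁ = 2×16726 − 8150 = 25302 km.

r₂ = 25300 km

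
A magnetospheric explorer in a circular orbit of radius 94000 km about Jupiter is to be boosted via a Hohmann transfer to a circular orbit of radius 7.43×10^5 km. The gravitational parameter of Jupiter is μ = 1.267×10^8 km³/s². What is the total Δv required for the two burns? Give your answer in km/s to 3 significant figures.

Δv = 19.1 km/s

Semi-major axis of the transfer orbit: a_t = (94000 + 7.430×10^5)/2 = 4.185×10^5 km.
Circular speed at r₁: v₁ = √(μ/r₁) = √(1.267×10^8/94000) = 36.7134 km/s.
Transfer-orbit speed at r₁ (vis-viva equation): v_p = √[μ(2/r₁ − 1/a_t)] = 48.9183 km/s.
First burn Δv₁ = |v_p − v₁| = 12.20 km/s.
At r₂, v₂ = √(μ/r₂) = 13.059 km/s.
Transfer-orbit speed at r₂: v_a = √[μ(2/r₂ − 1/a_t)] = 6.1889 km/s.
Second burn Δv₂ = |v₂ − v_a| = 6.870 km/s.
Δv = Δv₁ + Δv₂ = 12.20 + 6.870 = 19.07 km/s.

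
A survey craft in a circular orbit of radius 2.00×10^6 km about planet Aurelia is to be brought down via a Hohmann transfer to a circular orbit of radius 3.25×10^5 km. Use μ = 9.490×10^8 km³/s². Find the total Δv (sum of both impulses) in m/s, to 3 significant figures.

The Hohmann ellipse has a_t = (r₁ + r₂)/2 = 1.1625×10^6 km.
Circular speed at r₁: v₁ = √(μ/r₁) = √(9.490×10^8/2.000×10^6) = 21.7830 km/s.
On the transfer ellipse at r₁, vis-viva equation gives v_a = √[μ(2/r₁ − 1/a_t)] = 11.5176 km/s.
First burn Δv₁ = |v_a − v₁| = 10.27 km/s.
Circular speed at r₂: v₂ = √(μ/r₂) = 54.04 km/s.
Transfer-orbit speed at r₂: v_p = √[μ(2/r₂ − 1/a_t)] = 70.88 km/s.
Second burn Δv₂ = |v₂ − v_p| = 16.84 km/s.
Total Δv = Δv₁ + Δv₂ = 27.11 km/s.

Δv = 27100 m/s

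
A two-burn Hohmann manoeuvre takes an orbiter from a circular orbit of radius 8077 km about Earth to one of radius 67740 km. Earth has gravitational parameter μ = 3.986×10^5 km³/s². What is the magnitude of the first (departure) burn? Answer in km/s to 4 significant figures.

Semi-major axis of the transfer orbit: a_t = (8077 + 67740)/2 = 37908.5 km.
Circular speed at r = 8077 km: v_c = √(μ/r) = 7.025 km/s.
Vis-viva on the transfer ellipse at r = 8077 km gives v_t = √[μ(2/r − 1/a_t)] = 9.391 km/s.
Δv₁ = |v_t − v_c| = |9.391 − 7.025| = 2.366 km/s.

Δv₁ = 2.366 km/s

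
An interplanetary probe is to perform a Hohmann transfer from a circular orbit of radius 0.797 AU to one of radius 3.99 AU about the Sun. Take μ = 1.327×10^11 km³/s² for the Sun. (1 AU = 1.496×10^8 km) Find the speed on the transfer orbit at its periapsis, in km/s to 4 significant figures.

In km: r₁ = 0.797 × 1.496×10^8 = 1.192312×10^8 km; r₂ = 3.99 × 1.496×10^8 = 5.96904×10^8 km.
Semi-major axis of the transfer orbit: a_t = (1.192312×10^8 + 5.96904×10^8)/2 = 3.580676×10^8 km.
At periapsis, r = 1.192312×10^8 km.
Vis-viva: v = √[μ(2/r − 1/a_t)] = √[1.327×10^11 × (2/1.192312×10^8 − 1/3.580676×10^8)] = 43.07 km/s.

v = 43.07 km/s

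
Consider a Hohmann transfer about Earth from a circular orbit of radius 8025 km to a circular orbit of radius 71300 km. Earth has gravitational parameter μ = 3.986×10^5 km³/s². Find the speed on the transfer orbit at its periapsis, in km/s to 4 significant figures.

Semi-major axis of the transfer orbit: a_t = (8025 + 71300)/2 = 39662.5 km.
The periapsis of the transfer ellipse is at r = 8025 km.
Vis-viva: v = √[μ(2/r − 1/a_t)] = √[3.986×10^5 × (2/8025 − 1/39662.5)] = 9.449 km/s.

v = 9.449 km/s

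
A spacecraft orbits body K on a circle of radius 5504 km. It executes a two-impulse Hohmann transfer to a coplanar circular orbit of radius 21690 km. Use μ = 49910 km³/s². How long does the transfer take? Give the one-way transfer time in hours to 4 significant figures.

Semi-major axis of the transfer orbit: a_t = (5504 + 21690)/2 = 13597 km.
Half the transfer-orbit period gives t = π√(a_t³/μ) = 22296 s.
Converting: 22296 s ÷ 3600 s/hour = 6.193 hours.

t = 6.193 hours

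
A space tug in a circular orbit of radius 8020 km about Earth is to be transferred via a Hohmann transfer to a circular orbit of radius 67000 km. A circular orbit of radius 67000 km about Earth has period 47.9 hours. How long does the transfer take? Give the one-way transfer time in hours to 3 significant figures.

From Kepler's third law T² = 4π²r³/μ at r = 67000 km, T = 47.9 hours = 47.9 × 3600 s = 1.7244×10^5 s: μ = 4π²r³/T² = 3.99308×10^5 km³/s².
Semi-major axis of the transfer orbit: a_t = (8020 + 67000)/2 = 37510 km.
By Kepler's third law the transfer-orbit period is T = 2π√(a_t³/μ), so t = T/2 = 36120 s.
Converting: 36120 s ÷ 3600 s/hour = 10.0 hours.

t = 10.0 hours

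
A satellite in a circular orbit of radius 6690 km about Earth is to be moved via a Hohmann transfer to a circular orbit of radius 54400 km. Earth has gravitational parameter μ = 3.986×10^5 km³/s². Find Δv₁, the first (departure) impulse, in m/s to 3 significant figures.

Δv₁ = 2580 m/s

Semi-major axis of the transfer orbit: a_t = (6690 + 54400)/2 = 30545 km.
Circular speed at r = 6690 km: v_c = √(μ/r) = 7.7189 km/s.
Vis-viva on the transfer ellipse at r = 6690 km gives v_t = √[μ(2/r − 1/a_t)] = 10.301 km/s.
Δv₁ = |v_t − v_c| = |10.301 − 7.7189| = 2.582 km/s.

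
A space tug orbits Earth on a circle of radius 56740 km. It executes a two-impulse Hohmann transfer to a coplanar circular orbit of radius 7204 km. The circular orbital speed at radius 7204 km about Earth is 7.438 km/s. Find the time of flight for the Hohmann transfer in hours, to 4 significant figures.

t = 7.902 hours

From the circular-orbit relation v² = μ/r at r = 7204 km: μ = v²r = (7.438)² × 7204 = 3.98553×10^5 km³/s².
Semi-major axis of the transfer orbit: a_t = (56740 + 7204)/2 = 31972 km.
By Kepler's third law the transfer-orbit period is T = 2π√(a_t³/μ), so t = T/2 = 28448.6 s.
Converting: 28448.6 s ÷ 3600 s/hour = 7.902 hours.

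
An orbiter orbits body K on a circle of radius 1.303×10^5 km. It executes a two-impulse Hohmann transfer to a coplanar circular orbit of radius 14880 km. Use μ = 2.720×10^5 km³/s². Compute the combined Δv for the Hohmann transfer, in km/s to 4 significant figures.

Transfer-ellipse semi-major axis a_t = (r₁ + r₂)/2 = (1.303×10^5 + 14880)/2 = 72590 km.
At r₁ the circular-orbit speed is v₁ = √(μ/r₁) = 1.44482 km/s.
On the transfer ellipse at r₁, v² = μ(2/r − 1/a) gives v_a = √[μ(2/r₁ − 1/a_t)] = 0.654147 km/s.
First burn Δv₁ = |v_a − v₁| = 0.79067 km/s.
At r₂, v₂ = √(μ/r₂) = 4.2755 km/s.
Transfer-orbit speed at r₂: v_p = √[μ(2/r₂ − 1/a_t)] = 5.7282 km/s.
Second burn Δv₂ = |v₂ − v_p| = 1.4527 km/s.
Δv = Δv₁ + Δv₂ = 0.79067 + 1.4527 = 2.243 km/s.

Δv = 2.243 km/s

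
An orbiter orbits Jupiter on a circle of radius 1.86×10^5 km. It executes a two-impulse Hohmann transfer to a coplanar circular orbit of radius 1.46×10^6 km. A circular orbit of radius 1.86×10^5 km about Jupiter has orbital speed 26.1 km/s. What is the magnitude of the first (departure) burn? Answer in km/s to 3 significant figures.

Δv₁ = 8.66 km/s

From the circular-orbit relation v² = μ/r at r = 1.86×10^5 km: μ = v²r = (26.1)² × 1.86×10^5 = 1.26705×10^8 km³/s².
Semi-major axis of the transfer orbit: a_t = (1.860×10^5 + 1.460×10^6)/2 = 8.230×10^5 km.
Circular speed at r = 1.860×10^5 km: v_c = √(μ/r) = 26.100 km/s.
Vis-viva on the transfer ellipse at r = 1.860×10^5 km gives v_t = √[μ(2/r − 1/a_t)] = 34.763 km/s.
Δv₁ = |v_t − v_c| = |34.763 − 26.100| = 8.663 km/s.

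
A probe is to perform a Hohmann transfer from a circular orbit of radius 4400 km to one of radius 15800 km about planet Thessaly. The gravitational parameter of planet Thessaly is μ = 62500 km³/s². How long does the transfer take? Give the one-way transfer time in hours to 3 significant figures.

t = 3.54 hours

The Hohmann ellipse has a_t = (r₁ + r₂)/2 = 10100 km.
By Kepler's third law the transfer-orbit period is T = 2π√(a_t³/μ), so t = T/2 = 12760 s.
Converting: 12760 s ÷ 3600 s/hour = 3.54 hours.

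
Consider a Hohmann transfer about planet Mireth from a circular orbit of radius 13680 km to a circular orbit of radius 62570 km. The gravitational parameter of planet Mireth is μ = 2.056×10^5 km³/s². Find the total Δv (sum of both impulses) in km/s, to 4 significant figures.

Δv = 1.817 km/s

Transfer-ellipse semi-major axis a_t = (r₁ + r₂)/2 = (13680 + 62570)/2 = 38125 km.
At r₁ the circular-orbit speed is v₁ = √(μ/r₁) = 3.8768 km/s.
Transfer-orbit speed at r₁ (vis-viva equation): v_p = √[μ(2/r₁ − 1/a_t)] = 4.9665 km/s.
First burn Δv₁ = |v_p − v₁| = 1.090 km/s.
At r₂, v₂ = √(μ/r₂) = 1.8127 km/s.
Transfer-orbit speed at r₂: v_a = √[μ(2/r₂ − 1/a_t)] = 1.0858 km/s.
Second burn Δv₂ = |v₂ − v_a| = 0.7269 km/s.
Total Δv = Δv₁ + Δv₂ = 1.817 km/s.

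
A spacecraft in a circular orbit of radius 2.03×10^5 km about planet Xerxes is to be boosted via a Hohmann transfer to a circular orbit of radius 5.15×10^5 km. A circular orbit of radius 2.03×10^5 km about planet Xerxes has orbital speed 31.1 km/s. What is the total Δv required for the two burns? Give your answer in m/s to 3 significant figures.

From the circular-orbit relation v² = μ/r at r = 2.03×10^5 km: μ = v²r = (31.1)² × 2.03×10^5 = 1.96344×10^8 km³/s².
Transfer-ellipse semi-major axis a_t = (r₁ + r₂)/2 = (2.030×10^5 + 5.150×10^5)/2 = 3.590×10^5 km.
At r₁ the circular-orbit speed is v₁ = √(μ/r₁) = 31.100 km/s.
Transfer-orbit speed at r₁ (vis-viva equation): v_p = √[μ(2/r₁ − 1/a_t)] = 37.249 km/s.
First burn Δv₁ = |v_p − v₁| = 6.149 km/s.
Circular speed at r₂: v₂ = √(μ/r₂) = 19.526 km/s.
Transfer-orbit speed at r₂: v_a = √[μ(2/r₂ − 1/a_t)] = 14.683 km/s.
Second burn Δv₂ = |v₂ − v_a| = 4.843 km/s.
Total Δv = Δv₁ + Δv₂ = 10.99 km/s.

Δv = 11000 m/s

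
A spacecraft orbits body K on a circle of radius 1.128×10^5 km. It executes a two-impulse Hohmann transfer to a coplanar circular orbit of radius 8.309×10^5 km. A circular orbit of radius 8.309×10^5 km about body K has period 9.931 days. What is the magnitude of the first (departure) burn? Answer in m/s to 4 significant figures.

Δv₁ = 5400 m/s

From Kepler's third law T² = 4π²r³/μ at r = 8.309×10^5 km, T = 9.931 days = 9.931 × 86400 s = 8.580384×10^5 s: μ = 4π²r³/T² = 3.07604×10^7 km³/s².
Transfer-ellipse semi-major axis a_t = (r₁ + r₂)/2 = (1.128×10^5 + 8.309×10^5)/2 = 4.7185×10^5 km.
Circular speed at r = 1.128×10^5 km: v_c = √(μ/r) = 16.51 km/s.
Transfer-orbit speed at the same r (vis-viva, a = a_t): v_t = √[μ(2/r − 1/a_t)] = 21.91 km/s.
Δv₁ = |v_t − v_c| = |21.91 − 16.51| = 5.400 km/s.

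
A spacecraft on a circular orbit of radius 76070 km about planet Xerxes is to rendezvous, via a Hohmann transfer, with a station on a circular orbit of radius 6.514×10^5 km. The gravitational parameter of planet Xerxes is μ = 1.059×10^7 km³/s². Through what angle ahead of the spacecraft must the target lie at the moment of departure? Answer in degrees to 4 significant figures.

φ = 104.9°

The Hohmann ellipse has a_t = (r₁ + r₂)/2 = 3.63735×10^5 km.
Transfer time t = π√(a_t³/μ) = 2.118×10^5 s.
The target's mean motion on its circular orbit is ω₂ = √(μ/r₂³) = 6.190×10^-6 rad/s.
Angle swept by the target during transfer: ω₂·t = 1.311 rad = 75.11°.
Arrival is 180° from departure on the ellipse, so φ = 180° − 75.11° = 104.9°.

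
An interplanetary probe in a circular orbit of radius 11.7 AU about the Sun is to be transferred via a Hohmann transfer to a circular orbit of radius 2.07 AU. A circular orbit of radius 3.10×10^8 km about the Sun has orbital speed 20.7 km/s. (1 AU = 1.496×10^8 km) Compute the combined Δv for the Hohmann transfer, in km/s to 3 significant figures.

Δv = 10.2 km/s

From the circular-orbit relation v² = μ/r at r = 3.10×10^8 km: μ = v²r = (20.7)² × 3.10×10^8 = 1.32832×10^11 km³/s².
In km: r₁ = 11.7 × 1.496×10^8 = 1.75032×10^9 km; r₂ = 2.07 × 1.496×10^8 = 3.09672×10^8 km.
The Hohmann ellipse has a_t = (r₁ + r₂)/2 = 1.029996×10^9 km.
Circular speed at r₁: v₁ = √(μ/r₁) = √(1.32832×10^11/1.75032×10^9) = 8.7115 km/s.
On the transfer ellipse at r₁, v² = μ(2/r − 1/a) gives v_a = √[μ(2/r₁ − 1/a_t)] = 4.7767 km/s.
First burn Δv₁ = |v_a − v₁| = 3.935 km/s.
At r₂, v₂ = √(μ/r₂) = 20.711 km/s.
Transfer-orbit speed at r₂: v_p = √[μ(2/r₂ − 1/a_t)] = 26.999 km/s.
Second burn Δv₂ = |v₂ − v_p| = 6.288 km/s.
Total Δv = Δv₁ + Δv₂ = 10.22 km/s.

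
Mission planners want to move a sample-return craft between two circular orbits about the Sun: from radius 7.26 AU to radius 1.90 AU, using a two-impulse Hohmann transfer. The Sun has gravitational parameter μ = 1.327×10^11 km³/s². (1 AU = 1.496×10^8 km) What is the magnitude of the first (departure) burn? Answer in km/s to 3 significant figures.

In km: r₁ = 7.26 × 1.496×10^8 = 1.086096×10^9 km; r₂ = 1.90 × 1.496×10^8 = 2.8424×10^8 km.
Transfer-ellipse semi-major axis a_t = (r₁ + r₂)/2 = (1.086096×10^9 + 2.8424×10^8)/2 = 6.85168×10^8 km.
Circular speed at r = 1.086096×10^9 km: v_c = √(μ/r) = 11.0535 km/s.
Transfer-orbit speed at the same r (vis-viva, a = a_t): v_t = √[μ(2/r − 1/a_t)] = 7.11943 km/s.
Δv₁ = |v_t − v_c| = |7.11943 − 11.0535| = 3.934 km/s.

Δv₁ = 3.93 km/s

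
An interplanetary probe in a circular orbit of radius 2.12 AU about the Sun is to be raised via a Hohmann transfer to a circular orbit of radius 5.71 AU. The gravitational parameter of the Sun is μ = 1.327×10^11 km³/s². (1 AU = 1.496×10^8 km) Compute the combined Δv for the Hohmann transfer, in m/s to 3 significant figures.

Δv = 7540 m/s

In km: r₁ = 2.12 × 1.496×10^8 = 3.17152×10^8 km; r₂ = 5.71 × 1.496×10^8 = 8.54216×10^8 km.
Transfer-ellipse semi-major axis a_t = (r₁ + r₂)/2 = (3.17152×10^8 + 8.54216×10^8)/2 = 5.85684×10^8 km.
At r₁ the circular-orbit speed is v₁ = √(μ/r₁) = 20.455 km/s.
On the transfer ellipse at r₁, vis-viva gives v_p = √[μ(2/r₁ − 1/a_t)] = 24.703 km/s.
First burn Δv₁ = |v_p − v₁| = 4.248 km/s.
Circular speed at r₂: v₂ = √(μ/r₂) = 12.464 km/s.
Transfer-orbit speed at r₂: v_a = √[μ(2/r₂ − 1/a_t)] = 9.1718 km/s.
Second burn Δv₂ = |v₂ − v_a| = 3.292 km/s.
Total Δv = Δv₁ + Δv₂ = 7.540 km/s.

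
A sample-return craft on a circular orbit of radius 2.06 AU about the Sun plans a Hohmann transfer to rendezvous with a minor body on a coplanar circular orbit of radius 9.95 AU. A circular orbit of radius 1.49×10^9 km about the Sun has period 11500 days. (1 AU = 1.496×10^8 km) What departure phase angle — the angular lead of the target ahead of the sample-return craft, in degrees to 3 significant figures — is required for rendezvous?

φ = 95.6°

From Kepler's third law T² = 4π²r³/μ at r = 1.49×10^9 km, T = 11500 days = 11500 × 86400 s = 9.936×10^8 s: μ = 4π²r³/T² = 1.32280×10^11 km³/s².
In km: r₁ = 2.06 × 1.496×10^8 = 3.08176×10^8 km; r₂ = 9.95 × 1.496×10^8 = 1.48852×10^9 km.
Semi-major axis of the transfer orbit: a_t = (3.08176×10^8 + 1.48852×10^9)/2 = 8.98348×10^8 km.
Transfer time t = π√(a_t³/μ) = 2.32578×10^8 s.
Target angular speed ω₂ = √(μ/r₂³) = 6.33309×10^-9 rad/s.
Angle swept by the target during transfer: ω₂·t = 1.4729 rad = 84.39°.
The sample-return craft traverses 180° on the transfer ellipse, so the target must lead by 180° − 84.39° = 95.6°.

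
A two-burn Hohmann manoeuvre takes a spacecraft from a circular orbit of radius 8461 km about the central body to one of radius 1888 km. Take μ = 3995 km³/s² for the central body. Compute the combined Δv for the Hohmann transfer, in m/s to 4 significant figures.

Transfer-ellipse semi-major axis a_t = (r₁ + r₂)/2 = (8461 + 1888)/2 = 5174.5 km.
Circular speed at r₁: v₁ = √(μ/r₁) = √(3995/8461) = 0.68714 km/s.
Transfer-orbit speed at r₁ (vis-viva): v_a = √[μ(2/r₁ − 1/a_t)] = 0.41506 km/s.
First burn Δv₁ = |v_a − v₁| = 0.2721 km/s.
Circular speed at r₂: v₂ = √(μ/r₂) = 1.45465 km/s.
Transfer-orbit speed at r₂: v_p = √[μ(2/r₂ − 1/a_t)] = 1.86009 km/s.
Second burn Δv₂ = |v₂ − v_p| = 0.4054 km/s.
Total Δv = Δv₁ + Δv₂ = 0.6775 km/s.

Δv = 677.5 m/s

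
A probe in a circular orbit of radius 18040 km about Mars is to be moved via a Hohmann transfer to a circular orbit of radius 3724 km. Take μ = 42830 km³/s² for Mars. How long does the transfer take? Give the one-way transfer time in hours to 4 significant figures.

The Hohmann ellipse has a_t = (r₁ + r₂)/2 = 10882 km.
By Kepler's third law the transfer-orbit period is T = 2π√(a_t³/μ), so t = T/2 = 17232 s.
Converting: 17232 s ÷ 3600 s/hour = 4.787 hours.

t = 4.787 hours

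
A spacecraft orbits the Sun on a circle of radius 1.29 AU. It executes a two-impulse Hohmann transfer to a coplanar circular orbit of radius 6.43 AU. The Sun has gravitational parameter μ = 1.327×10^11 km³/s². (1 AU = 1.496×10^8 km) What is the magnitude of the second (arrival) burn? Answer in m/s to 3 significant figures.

In km: r₁ = 1.29 × 1.496×10^8 = 1.92984×10^8 km; r₂ = 6.43 × 1.496×10^8 = 9.61928×10^8 km.
Transfer-ellipse semi-major axis a_t = (r₁ + r₂)/2 = (1.92984×10^8 + 9.61928×10^8)/2 = 5.77456×10^8 km.
On the circular orbit at r = 9.61928×10^8 km, v_c = √(μ/r) = 11.745 km/s.
Vis-viva on the transfer ellipse at r = 9.61928×10^8 km gives v_t = √[μ(2/r − 1/a_t)] = 6.7899 km/s.
Δv₂ = |v_t − v_c| = |6.7899 − 11.745| = 4.955 km/s.

Δv₂ = 4960 m/s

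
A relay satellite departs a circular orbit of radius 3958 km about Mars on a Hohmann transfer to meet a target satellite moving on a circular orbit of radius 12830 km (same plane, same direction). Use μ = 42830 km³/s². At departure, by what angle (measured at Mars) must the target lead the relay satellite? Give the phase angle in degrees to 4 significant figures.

φ = 84.75°

The Hohmann ellipse has a_t = (r₁ + r₂)/2 = 8394 km.
Transfer time t = π√(a_t³/μ) = 11674 s.
Target angular speed ω₂ = √(μ/r₂³) = 1.4241×10^-4 rad/s.
Angle swept by the target during transfer: ω₂·t = 1.6625 rad = 95.25°.
Arrival is 180° from departure on the ellipse, so φ = 180° − 95.25° = 84.75°.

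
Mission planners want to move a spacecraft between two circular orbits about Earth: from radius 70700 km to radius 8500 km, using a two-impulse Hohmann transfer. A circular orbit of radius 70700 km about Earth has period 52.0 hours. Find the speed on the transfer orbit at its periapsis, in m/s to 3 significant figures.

v = 9140 m/s

From Kepler's third law T² = 4π²r³/μ at r = 70700 km, T = 52.0 hours = 52.0 × 3600 s = 1.872×10^5 s: μ = 4π²r³/T² = 3.98113×10^5 km³/s².
Transfer-ellipse semi-major axis a_t = (r₁ + r₂)/2 = (70700 + 8500)/2 = 39600 km.
The periapsis of the transfer ellipse is at r = 8500 km.
Applying v² = μ(2/r − 1/a_t): v = 9.144 km/s.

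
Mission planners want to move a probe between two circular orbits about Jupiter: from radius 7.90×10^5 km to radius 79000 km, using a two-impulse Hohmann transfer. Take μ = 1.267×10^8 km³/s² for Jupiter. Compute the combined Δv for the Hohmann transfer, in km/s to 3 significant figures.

Δv = 21.2 km/s

Transfer-ellipse semi-major axis a_t = (r₁ + r₂)/2 = (7.900×10^5 + 79000)/2 = 4.345×10^5 km.
At r₁ the circular-orbit speed is v₁ = √(μ/r₁) = 12.6641 km/s.
Transfer-orbit speed at r₁ (v² = μ(2/r − 1/a)): v_a = √[μ(2/r₁ − 1/a_t)] = 5.40000 km/s.
First burn Δv₁ = |v_a − v₁| = 7.2641 km/s.
Circular speed at r₂: v₂ = √(μ/r₂) = 40.047 km/s.
Transfer-orbit speed at r₂: v_p = √[μ(2/r₂ − 1/a_t)] = 54.000 km/s.
Second burn Δv₂ = |v₂ − v_p| = 13.953 km/s.
Δv = Δv₁ + Δv₂ = 7.2641 + 13.953 = 21.22 km/s.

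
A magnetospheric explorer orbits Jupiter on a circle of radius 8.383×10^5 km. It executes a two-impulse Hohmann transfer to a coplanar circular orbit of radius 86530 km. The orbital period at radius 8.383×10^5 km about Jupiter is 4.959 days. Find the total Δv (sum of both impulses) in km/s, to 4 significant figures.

Δv = 20.23 km/s

From Kepler's third law T² = 4π²r³/μ at r = 8.383×10^5 km, T = 4.959 days = 4.959 × 86400 s = 4.284576×10^5 s: μ = 4π²r³/T² = 1.26690×10^8 km³/s².
Transfer-ellipse semi-major axis a_t = (r₁ + r₂)/2 = (8.383×10^5 + 86530)/2 = 4.62415×10^5 km.
At r₁ the circular-orbit speed is v₁ = √(μ/r₁) = 12.2934 km/s.
On the transfer ellipse at r₁, vis-viva equation gives v_a = √[μ(2/r₁ − 1/a_t)] = 5.31788 km/s.
First burn Δv₁ = |v_a − v₁| = 6.9755 km/s.
Circular speed at r₂: v₂ = √(μ/r₂) = 38.264 km/s.
Transfer-orbit speed at r₂: v_p = √[μ(2/r₂ − 1/a_t)] = 51.520 km/s.
Second burn Δv₂ = |v₂ − v_p| = 13.256 km/s.
Total Δv = Δv₁ + Δv₂ = 20.23 km/s.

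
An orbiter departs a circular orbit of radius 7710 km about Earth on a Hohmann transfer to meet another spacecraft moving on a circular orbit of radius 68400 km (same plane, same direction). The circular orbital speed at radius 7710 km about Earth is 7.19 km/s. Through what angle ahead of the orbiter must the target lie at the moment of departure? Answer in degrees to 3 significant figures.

φ = 105°

From the circular-orbit relation v² = μ/r at r = 7710 km: μ = v²r = (7.19)² × 7710 = 3.98577×10^5 km³/s².
Semi-major axis of the transfer orbit: a_t = (7710 + 68400)/2 = 38055 km.
The half-period of the transfer ellipse is t = π√(a_t³/μ) = 36941 s.
The target's mean motion on its circular orbit is ω₂ = √(μ/r₂³) = 3.5292×10^-5 rad/s.
Angle swept by the target during transfer: ω₂·t = 1.3037 rad = 74.70°.
The orbiter traverses 180° on the transfer ellipse, so the target must lead by 180° − 74.70° = 105°.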